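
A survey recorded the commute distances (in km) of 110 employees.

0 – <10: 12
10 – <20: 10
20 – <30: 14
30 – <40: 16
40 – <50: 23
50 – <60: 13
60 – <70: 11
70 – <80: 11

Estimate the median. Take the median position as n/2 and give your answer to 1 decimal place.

41.3

Cumulative frequencies: 12, 22, 36, 52, 75, 88, 99, 110
n = 110; position = n/2 = 55.
This falls in the class 40 – <50: L = 40, F = 52, f = 23, h = 10.
Median ≈ 40 + ((55 − 52) / 23) × 10 = 41.3043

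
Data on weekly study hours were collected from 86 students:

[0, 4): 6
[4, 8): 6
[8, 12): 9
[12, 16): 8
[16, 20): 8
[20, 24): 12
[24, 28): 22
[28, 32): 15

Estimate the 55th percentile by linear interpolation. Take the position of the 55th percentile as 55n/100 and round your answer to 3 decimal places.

23.433

Cumulative frequencies: 6, 12, 21, 29, 37, 49, 71, 86
n = 86; position = 55n/100 = 47.3.
This falls in the class [20, 24): L = 20, F = 37, f = 12, h = 4.
55th percentile ≈ 20 + ((47.3 − 37) / 12) × 4 = 23.4333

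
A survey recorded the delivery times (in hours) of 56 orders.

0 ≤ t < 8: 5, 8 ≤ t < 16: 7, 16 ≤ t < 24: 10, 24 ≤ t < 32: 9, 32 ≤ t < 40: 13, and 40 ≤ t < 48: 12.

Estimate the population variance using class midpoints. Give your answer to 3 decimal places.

Midpoints: 4, 12, 20, 28, 36, 44
n = 56, Σfm = 1552, mean = 27.7143
Σfm² = 52224
Σf(m − x̄)² = Σfm² − (Σfm)²/n = 52224 − 1552²/56 = 9211.4286
Population variance = 9211.4286 / 56 = 164.4898

164.490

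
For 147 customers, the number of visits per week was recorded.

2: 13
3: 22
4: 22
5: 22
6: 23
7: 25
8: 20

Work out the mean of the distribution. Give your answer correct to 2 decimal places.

5.19

Values: 2, 3, 4, 5, 6, 7, 8
Σfx = 13×2 + 22×3 + 22×4 + 22×5 + 23×6 + 25×7 + 20×8 = 763
n = Σf = 147
Mean = 763 / 147 = 5.1905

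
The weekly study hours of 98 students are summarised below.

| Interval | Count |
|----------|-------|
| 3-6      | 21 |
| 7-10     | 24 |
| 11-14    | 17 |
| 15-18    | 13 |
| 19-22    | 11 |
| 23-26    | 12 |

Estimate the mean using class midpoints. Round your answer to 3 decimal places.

12.704

Midpoints: 4.5, 8.5, 12.5, 16.5, 20.5, 24.5
Σfm = 21×4.5 + 24×8.5 + 17×12.5 + 13×16.5 + 11×20.5 + 12×24.5 = 1245
n = Σf = 98
Mean = 1245 / 98 = 12.7041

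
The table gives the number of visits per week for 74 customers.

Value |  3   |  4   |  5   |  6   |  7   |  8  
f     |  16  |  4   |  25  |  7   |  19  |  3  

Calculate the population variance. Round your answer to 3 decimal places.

Values: 3, 4, 5, 6, 7, 8
n = 74, Σfx = 388, mean = 5.2432
Σfx² = 2208
Σf(x − x̄)² = Σfx² − (Σfx)²/n = 2208 − 388²/74 = 173.6216
Population variance = 173.6216 / 74 = 2.3462

2.346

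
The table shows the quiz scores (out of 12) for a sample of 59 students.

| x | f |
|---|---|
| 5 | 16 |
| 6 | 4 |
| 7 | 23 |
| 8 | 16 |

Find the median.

7

Cumulative frequencies: 16, 20, 43, 59
n = 59, so the median is the value in position (n+1)/2 = 30.
Position 30 falls at value 7.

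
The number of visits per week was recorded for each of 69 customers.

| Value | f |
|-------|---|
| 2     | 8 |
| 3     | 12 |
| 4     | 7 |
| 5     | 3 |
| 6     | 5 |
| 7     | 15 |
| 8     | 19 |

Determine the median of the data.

Cumulative frequencies: 8, 20, 27, 30, 35, 50, 69
n = 69, so the median is the value in position (n+1)/2 = 35.
Position 35 falls at value 6.

6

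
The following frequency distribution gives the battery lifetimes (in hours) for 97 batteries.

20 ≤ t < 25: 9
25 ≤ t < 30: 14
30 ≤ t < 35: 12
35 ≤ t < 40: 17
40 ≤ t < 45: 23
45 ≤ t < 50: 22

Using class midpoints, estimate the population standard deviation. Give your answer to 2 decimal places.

Midpoints: 22.5, 27.5, 32.5, 37.5, 42.5, 47.5
n = 97, Σfm = 3637.5, mean = 37.5000
Σfm² = 142906.25
Σf(m − x̄)² = Σfm² − (Σfm)²/n = 142906.25 − 3637.5²/97 = 6500.0000
Population variance = 6500.0000 / 97 = 67.0103
Standard deviation = √67.0103 = 8.1860

8.19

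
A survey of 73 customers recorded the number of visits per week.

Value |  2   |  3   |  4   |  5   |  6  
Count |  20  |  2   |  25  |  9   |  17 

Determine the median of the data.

4

Cumulative frequencies: 20, 22, 47, 56, 73
n = 73, so the median is the value in position (n+1)/2 = 37.
Position 37 falls at value 4.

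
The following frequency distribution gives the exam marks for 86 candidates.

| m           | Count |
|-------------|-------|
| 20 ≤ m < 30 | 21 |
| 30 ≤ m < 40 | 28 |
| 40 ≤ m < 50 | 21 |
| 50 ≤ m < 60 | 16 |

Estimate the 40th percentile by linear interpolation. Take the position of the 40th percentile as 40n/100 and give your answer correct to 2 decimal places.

34.79

Cumulative frequencies: 21, 49, 70, 86
n = 86; position = 40n/100 = 34.4.
This falls in the class 30 ≤ m < 40: L = 30, F = 21, f = 28, h = 10.
40th percentile ≈ 30 + ((34.4 − 21) / 28) × 10 = 34.7857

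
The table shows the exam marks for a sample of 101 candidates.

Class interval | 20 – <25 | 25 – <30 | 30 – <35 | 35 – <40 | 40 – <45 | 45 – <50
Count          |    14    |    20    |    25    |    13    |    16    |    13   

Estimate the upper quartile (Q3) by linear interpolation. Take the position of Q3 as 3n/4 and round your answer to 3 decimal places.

41.172

Cumulative frequencies: 14, 34, 59, 72, 88, 101
n = 101; position = 3n/4 = 75.75.
This falls in the class 40 – <45: L = 40, F = 72, f = 16, h = 5.
Upper quartile ≈ 40 + ((75.75 − 72) / 16) × 5 = 41.1719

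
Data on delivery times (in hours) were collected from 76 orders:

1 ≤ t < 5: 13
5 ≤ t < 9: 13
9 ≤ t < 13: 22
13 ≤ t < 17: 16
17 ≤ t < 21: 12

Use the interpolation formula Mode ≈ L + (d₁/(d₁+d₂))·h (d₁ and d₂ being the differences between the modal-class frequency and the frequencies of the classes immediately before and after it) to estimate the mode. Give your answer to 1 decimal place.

Modal class: 9 ≤ t < 13 (highest frequency 22).
d₁ = 22 − 13 = 9, d₂ = 22 − 16 = 6
Mode ≈ 9 + (9/(9+6)) × 4 = 9 + 2.4000 = 11.4000

11.4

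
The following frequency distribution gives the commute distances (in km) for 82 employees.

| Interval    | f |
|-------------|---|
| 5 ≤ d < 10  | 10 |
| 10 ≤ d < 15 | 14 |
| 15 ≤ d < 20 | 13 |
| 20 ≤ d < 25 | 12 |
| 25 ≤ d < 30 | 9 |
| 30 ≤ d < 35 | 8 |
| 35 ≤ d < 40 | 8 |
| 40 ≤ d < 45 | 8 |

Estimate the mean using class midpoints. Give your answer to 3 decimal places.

23.110

Midpoints: 7.5, 12.5, 17.5, 22.5, 27.5, 32.5, 37.5, 42.5
Σfm = 10×7.5 + 14×12.5 + 13×17.5 + 12×22.5 + 9×27.5 + 8×32.5 + 8×37.5 + 8×42.5 = 1895
n = Σf = 82
Mean = 1895 / 82 = 23.1098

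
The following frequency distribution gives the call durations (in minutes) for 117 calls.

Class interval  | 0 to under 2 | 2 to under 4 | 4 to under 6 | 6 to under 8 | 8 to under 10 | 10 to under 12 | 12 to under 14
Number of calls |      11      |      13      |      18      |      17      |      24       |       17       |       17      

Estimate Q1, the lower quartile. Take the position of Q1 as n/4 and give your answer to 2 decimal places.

Cumulative frequencies: 11, 24, 42, 59, 83, 100, 117
n = 117; position = n/4 = 29.25.
This falls in the class 4 to under 6: L = 4, F = 24, f = 18, h = 2.
Lower quartile ≈ 4 + ((29.25 − 24) / 18) × 2 = 4.5833

4.58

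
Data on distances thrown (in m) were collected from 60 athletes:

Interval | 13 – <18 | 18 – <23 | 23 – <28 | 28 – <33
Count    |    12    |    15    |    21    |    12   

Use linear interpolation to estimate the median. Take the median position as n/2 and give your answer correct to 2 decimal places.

23.71

Cumulative frequencies: 12, 27, 48, 60
n = 60; position = n/2 = 30.
This falls in the class 23 – <28: L = 23, F = 27, f = 21, h = 5.
Median ≈ 23 + ((30 − 27) / 21) × 5 = 23.7143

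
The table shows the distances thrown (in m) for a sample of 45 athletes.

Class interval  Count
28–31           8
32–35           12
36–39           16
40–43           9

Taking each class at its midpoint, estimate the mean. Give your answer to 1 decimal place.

35.8

Midpoints: 29.5, 33.5, 37.5, 41.5
Σfm = 8×29.5 + 12×33.5 + 16×37.5 + 9×41.5 = 1611.5
n = Σf = 45
Mean = 1611.5 / 45 = 35.8111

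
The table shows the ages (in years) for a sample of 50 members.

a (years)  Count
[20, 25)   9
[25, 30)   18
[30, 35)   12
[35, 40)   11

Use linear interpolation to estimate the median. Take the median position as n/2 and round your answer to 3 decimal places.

29.444

Cumulative frequencies: 9, 27, 39, 50
n = 50; position = n/2 = 25.
This falls in the class [25, 30): L = 25, F = 9, f = 18, h = 5.
Median ≈ 25 + ((25 − 9) / 18) × 5 = 29.4444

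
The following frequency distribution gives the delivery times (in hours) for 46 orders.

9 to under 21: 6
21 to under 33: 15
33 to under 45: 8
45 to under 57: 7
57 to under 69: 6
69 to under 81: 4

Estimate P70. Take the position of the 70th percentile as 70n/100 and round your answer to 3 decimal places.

Cumulative frequencies: 6, 21, 29, 36, 42, 46
n = 46; position = 70n/100 = 32.2.
This falls in the class 45 to under 57: L = 45, F = 29, f = 7, h = 12.
70th percentile ≈ 45 + ((32.2 − 29) / 7) × 12 = 50.4857

50.486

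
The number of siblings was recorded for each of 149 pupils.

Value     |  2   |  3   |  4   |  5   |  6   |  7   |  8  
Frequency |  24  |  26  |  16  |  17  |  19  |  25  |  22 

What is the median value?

5

Cumulative frequencies: 24, 50, 66, 83, 102, 127, 149
n = 149, so the median is the value in position (n+1)/2 = 75.
Position 75 falls at value 5.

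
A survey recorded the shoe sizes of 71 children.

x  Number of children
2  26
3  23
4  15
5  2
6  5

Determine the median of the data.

Cumulative frequencies: 26, 49, 64, 66, 71
n = 71, so the median is the value in position (n+1)/2 = 36.
Position 36 falls at value 3.

3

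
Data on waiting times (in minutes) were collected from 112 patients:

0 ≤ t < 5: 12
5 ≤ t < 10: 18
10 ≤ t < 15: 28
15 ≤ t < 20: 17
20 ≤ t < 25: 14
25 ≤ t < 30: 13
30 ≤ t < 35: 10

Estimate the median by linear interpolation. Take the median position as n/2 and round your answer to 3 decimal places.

14.643

Cumulative frequencies: 12, 30, 58, 75, 89, 102, 112
n = 112; position = n/2 = 56.
This falls in the class 10 ≤ t < 15: L = 10, F = 30, f = 28, h = 5.
Median ≈ 10 + ((56 − 30) / 28) × 5 = 14.6429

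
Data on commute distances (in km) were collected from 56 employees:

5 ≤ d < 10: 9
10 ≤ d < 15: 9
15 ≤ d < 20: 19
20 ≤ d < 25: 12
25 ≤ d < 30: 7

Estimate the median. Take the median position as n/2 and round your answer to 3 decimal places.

Cumulative frequencies: 9, 18, 37, 49, 56
n = 56; position = n/2 = 28.
This falls in the class 15 ≤ d < 20: L = 15, F = 18, f = 19, h = 5.
Median ≈ 15 + ((28 − 18) / 19) × 5 = 17.6316

17.632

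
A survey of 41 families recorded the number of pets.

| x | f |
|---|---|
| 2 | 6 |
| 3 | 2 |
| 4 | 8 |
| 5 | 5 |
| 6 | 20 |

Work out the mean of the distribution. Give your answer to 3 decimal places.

4.756

Values: 2, 3, 4, 5, 6
Σfx = 6×2 + 2×3 + 8×4 + 5×5 + 20×6 = 195
n = Σf = 41
Mean = 195 / 41 = 4.7561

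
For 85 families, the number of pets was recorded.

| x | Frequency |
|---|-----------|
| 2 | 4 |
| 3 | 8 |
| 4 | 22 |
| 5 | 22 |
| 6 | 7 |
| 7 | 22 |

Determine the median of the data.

Cumulative frequencies: 4, 12, 34, 56, 63, 85
n = 85, so the median is the value in position (n+1)/2 = 43.
Position 43 falls at value 5.

5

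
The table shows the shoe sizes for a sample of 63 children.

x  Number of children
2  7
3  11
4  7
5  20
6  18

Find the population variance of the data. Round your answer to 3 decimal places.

Values: 2, 3, 4, 5, 6
n = 63, Σfx = 283, mean = 4.4921
Σfx² = 1387
Σf(x − x̄)² = Σfx² − (Σfx)²/n = 1387 − 283²/63 = 115.7460
Population variance = 115.7460 / 63 = 1.8372

1.837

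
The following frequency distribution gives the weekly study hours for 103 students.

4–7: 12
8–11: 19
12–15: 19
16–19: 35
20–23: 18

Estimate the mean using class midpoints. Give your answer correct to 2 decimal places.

Midpoints: 5.5, 9.5, 13.5, 17.5, 21.5
Σfm = 12×5.5 + 19×9.5 + 19×13.5 + 35×17.5 + 18×21.5 = 1502.5
n = Σf = 103
Mean = 1502.5 / 103 = 14.5874

14.59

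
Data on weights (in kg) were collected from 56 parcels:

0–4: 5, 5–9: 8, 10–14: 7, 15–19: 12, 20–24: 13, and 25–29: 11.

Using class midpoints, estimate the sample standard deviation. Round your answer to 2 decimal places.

8.00

Midpoints: 2, 7, 12, 17, 22, 27
n = 56, Σfm = 937, mean = 16.7321
Σfm² = 19199
Σf(m − x̄)² = Σfm² − (Σfm)²/n = 19199 − 937²/56 = 3520.9821
Sample variance = 3520.9821 / 55 = 64.0179
Standard deviation = √64.0179 = 8.0011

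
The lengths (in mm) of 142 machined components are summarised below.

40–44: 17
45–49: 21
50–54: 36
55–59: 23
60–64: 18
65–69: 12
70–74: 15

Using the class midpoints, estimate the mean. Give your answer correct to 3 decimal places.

Midpoints: 42, 47, 52, 57, 62, 67, 72
Σfm = 17×42 + 21×47 + 36×52 + 23×57 + 18×62 + 12×67 + 15×72 = 7884
n = Σf = 142
Mean = 7884 / 142 = 55.5211

55.521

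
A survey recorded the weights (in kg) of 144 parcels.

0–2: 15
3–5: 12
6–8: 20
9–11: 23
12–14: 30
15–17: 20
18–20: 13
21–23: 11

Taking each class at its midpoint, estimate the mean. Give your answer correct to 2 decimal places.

11.33

Midpoints: 1, 4, 7, 10, 13, 16, 19, 22
Σfm = 15×1 + 12×4 + 20×7 + 23×10 + 30×13 + 20×16 + 13×19 + 11×22 = 1632
n = Σf = 144
Mean = 1632 / 144 = 11.3333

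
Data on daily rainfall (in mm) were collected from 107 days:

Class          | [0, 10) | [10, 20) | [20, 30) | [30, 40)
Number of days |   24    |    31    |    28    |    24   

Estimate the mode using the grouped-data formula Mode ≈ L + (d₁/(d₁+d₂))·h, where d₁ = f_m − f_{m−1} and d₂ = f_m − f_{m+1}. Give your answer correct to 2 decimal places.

Modal class: [10, 20) (highest frequency 31).
d₁ = 31 − 24 = 7, d₂ = 31 − 28 = 3
Mode ≈ 10 + (7/(7+3)) × 10 = 10 + 7.0000 = 17.0000

17.00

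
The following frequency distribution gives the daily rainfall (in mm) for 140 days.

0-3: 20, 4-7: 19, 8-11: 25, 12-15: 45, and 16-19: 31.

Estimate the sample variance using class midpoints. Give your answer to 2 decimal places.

Midpoints: 1.5, 5.5, 9.5, 13.5, 17.5
n = 140, Σfm = 1522, mean = 10.8714
Σfm² = 20571
Σf(m − x̄)² = Σfm² − (Σfm)²/n = 20571 − 1522²/140 = 4024.6857
Sample variance = 4024.6857 / 139 = 28.9546

28.95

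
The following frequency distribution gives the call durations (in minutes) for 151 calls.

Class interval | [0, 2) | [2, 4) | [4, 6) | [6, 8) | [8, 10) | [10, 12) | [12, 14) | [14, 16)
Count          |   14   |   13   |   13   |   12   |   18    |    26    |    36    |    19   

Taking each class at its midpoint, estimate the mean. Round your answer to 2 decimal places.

Midpoints: 1, 3, 5, 7, 9, 11, 13, 15
Σfm = 14×1 + 13×3 + 13×5 + 12×7 + 18×9 + 26×11 + 36×13 + 19×15 = 1403
n = Σf = 151
Mean = 1403 / 151 = 9.2914

9.29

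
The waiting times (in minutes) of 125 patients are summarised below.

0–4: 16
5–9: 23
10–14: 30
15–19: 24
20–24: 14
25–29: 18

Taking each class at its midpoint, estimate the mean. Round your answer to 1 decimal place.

14.0

Midpoints: 2, 7, 12, 17, 22, 27
Σfm = 16×2 + 23×7 + 30×12 + 24×17 + 14×22 + 18×27 = 1755
n = Σf = 125
Mean = 1755 / 125 = 14.0400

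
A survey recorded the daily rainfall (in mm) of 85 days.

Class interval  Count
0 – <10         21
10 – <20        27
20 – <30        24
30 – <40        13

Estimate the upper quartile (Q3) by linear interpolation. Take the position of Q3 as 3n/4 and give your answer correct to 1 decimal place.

Cumulative frequencies: 21, 48, 72, 85
n = 85; position = 3n/4 = 63.75.
This falls in the class 20 – <30: L = 20, F = 48, f = 24, h = 10.
Upper quartile ≈ 20 + ((63.75 − 48) / 24) × 10 = 26.5625

26.6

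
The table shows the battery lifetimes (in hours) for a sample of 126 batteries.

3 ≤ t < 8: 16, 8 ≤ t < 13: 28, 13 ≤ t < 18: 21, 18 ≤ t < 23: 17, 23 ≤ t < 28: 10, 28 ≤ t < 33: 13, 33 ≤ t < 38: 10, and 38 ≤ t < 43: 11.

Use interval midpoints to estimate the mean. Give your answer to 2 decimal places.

Midpoints: 5.5, 10.5, 15.5, 20.5, 25.5, 30.5, 35.5, 40.5
Σfm = 16×5.5 + 28×10.5 + 21×15.5 + 17×20.5 + 10×25.5 + 13×30.5 + 10×35.5 + 11×40.5 = 2508
n = Σf = 126
Mean = 2508 / 126 = 19.9048

19.90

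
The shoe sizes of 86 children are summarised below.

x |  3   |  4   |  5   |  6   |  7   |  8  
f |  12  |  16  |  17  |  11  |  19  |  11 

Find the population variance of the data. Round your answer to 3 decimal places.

Values: 3, 4, 5, 6, 7, 8
n = 86, Σfx = 472, mean = 5.4884
Σfx² = 2820
Σf(x − x̄)² = Σfx² − (Σfx)²/n = 2820 − 472²/86 = 229.4884
Population variance = 229.4884 / 86 = 2.6685

2.668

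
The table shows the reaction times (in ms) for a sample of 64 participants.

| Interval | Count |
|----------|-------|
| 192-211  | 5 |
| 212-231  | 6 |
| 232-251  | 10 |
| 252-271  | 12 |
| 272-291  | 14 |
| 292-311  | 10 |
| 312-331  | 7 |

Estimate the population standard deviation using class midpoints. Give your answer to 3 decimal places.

Midpoints: 201.5, 221.5, 241.5, 261.5, 281.5, 301.5, 321.5
n = 64, Σfm = 17096, mean = 267.1250
Σfm² = 4643144
Σf(m − x̄)² = Σfm² − (Σfm)²/n = 4643144 − 17096²/64 = 76375.0000
Population variance = 76375.0000 / 64 = 1193.3594
Standard deviation = √1193.3594 = 34.5450

34.545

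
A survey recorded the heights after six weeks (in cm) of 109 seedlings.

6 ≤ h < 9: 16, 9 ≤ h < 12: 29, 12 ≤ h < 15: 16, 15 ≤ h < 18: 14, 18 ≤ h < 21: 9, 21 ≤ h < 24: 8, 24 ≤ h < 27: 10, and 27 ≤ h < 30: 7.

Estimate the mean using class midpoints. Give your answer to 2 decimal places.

15.43

Midpoints: 7.5, 10.5, 13.5, 16.5, 19.5, 22.5, 25.5, 28.5
Σfm = 16×7.5 + 29×10.5 + 16×13.5 + 14×16.5 + 9×19.5 + 8×22.5 + 10×25.5 + 7×28.5 = 1681.5
n = Σf = 109
Mean = 1681.5 / 109 = 15.4266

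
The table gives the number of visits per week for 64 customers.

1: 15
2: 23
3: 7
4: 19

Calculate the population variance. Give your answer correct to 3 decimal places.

1.312

Values: 1, 2, 3, 4
n = 64, Σfx = 158, mean = 2.4688
Σfx² = 474
Σf(x − x̄)² = Σfx² − (Σfx)²/n = 474 − 158²/64 = 83.9375
Population variance = 83.9375 / 64 = 1.3115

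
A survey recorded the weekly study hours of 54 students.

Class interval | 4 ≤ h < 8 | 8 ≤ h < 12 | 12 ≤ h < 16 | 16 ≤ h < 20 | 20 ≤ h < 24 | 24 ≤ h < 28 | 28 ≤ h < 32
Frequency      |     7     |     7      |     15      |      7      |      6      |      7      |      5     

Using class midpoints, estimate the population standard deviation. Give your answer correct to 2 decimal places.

Midpoints: 6, 10, 14, 18, 22, 26, 30
n = 54, Σfm = 912, mean = 16.8889
Σfm² = 18296
Σf(m − x̄)² = Σfm² − (Σfm)²/n = 18296 − 912²/54 = 2893.3333
Population variance = 2893.3333 / 54 = 53.5802
Standard deviation = √53.5802 = 7.3199

7.32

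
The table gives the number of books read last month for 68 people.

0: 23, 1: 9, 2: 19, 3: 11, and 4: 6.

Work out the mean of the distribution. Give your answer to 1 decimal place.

1.5

Values: 0, 1, 2, 3, 4
Σfx = 23×0 + 9×1 + 19×2 + 11×3 + 6×4 = 104
n = Σf = 68
Mean = 104 / 68 = 1.5294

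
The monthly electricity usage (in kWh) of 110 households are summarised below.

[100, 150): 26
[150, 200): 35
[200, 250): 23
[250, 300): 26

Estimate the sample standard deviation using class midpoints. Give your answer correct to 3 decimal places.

Midpoints: 125, 175, 225, 275
n = 110, Σfm = 21700, mean = 197.2727
Σfm² = 4608750
Σf(m − x̄)² = Σfm² − (Σfm)²/n = 4608750 − 21700²/110 = 327931.8182
Sample variance = 327931.8182 / 109 = 3008.5488
Standard deviation = √3008.5488 = 54.8502

54.850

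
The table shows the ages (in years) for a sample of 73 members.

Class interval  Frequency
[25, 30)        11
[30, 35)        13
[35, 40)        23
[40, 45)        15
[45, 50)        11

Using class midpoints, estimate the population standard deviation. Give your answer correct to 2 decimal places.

Midpoints: 27.5, 32.5, 37.5, 42.5, 47.5
n = 73, Σfm = 2747.5, mean = 37.6370
Σfm² = 106306.25
Σf(m − x̄)² = Σfm² − (Σfm)²/n = 106306.25 − 2747.5²/73 = 2898.6301
Population variance = 2898.6301 / 73 = 39.7073
Standard deviation = √39.7073 = 6.3014

6.30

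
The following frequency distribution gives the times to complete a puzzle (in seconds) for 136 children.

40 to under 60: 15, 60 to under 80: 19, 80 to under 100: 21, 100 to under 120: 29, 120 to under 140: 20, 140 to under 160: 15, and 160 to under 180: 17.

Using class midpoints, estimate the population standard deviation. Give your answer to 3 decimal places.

36.979

Midpoints: 50, 70, 90, 110, 130, 150, 170
n = 136, Σfm = 14900, mean = 109.5588
Σfm² = 1818400
Σf(m − x̄)² = Σfm² − (Σfm)²/n = 1818400 − 14900²/136 = 185973.5294
Population variance = 185973.5294 / 136 = 1367.4524
Standard deviation = √1367.4524 = 36.9791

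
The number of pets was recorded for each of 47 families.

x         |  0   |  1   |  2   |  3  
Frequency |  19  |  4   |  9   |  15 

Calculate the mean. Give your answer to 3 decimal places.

Values: 0, 1, 2, 3
Σfx = 19×0 + 4×1 + 9×2 + 15×3 = 67
n = Σf = 47
Mean = 67 / 47 = 1.4255

1.426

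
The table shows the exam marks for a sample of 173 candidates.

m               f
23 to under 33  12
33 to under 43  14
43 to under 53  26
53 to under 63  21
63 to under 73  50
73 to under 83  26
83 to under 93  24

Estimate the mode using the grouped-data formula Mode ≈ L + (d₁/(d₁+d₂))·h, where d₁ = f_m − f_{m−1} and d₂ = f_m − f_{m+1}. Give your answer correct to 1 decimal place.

68.5

Modal class: 63 to under 73 (highest frequency 50).
d₁ = 50 − 21 = 29, d₂ = 50 − 26 = 24
Mode ≈ 63 + (29/(29+24)) × 10 = 63 + 5.4717 = 68.4717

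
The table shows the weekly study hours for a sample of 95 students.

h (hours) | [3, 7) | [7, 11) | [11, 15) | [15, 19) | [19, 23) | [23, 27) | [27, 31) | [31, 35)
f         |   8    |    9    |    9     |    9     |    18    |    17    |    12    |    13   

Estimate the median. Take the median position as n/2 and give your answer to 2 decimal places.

Cumulative frequencies: 8, 17, 26, 35, 53, 70, 82, 95
n = 95; position = n/2 = 47.5.
This falls in the class [19, 23): L = 19, F = 35, f = 18, h = 4.
Median ≈ 19 + ((47.5 − 35) / 18) × 4 = 21.7778

21.78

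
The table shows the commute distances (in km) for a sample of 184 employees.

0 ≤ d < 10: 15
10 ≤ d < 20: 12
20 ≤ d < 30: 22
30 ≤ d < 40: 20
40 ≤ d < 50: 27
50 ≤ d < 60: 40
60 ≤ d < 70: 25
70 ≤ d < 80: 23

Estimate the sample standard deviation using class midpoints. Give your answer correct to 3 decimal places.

20.947

Midpoints: 5, 15, 25, 35, 45, 55, 65, 75
n = 184, Σfm = 8270, mean = 44.9457
Σfm² = 452000
Σf(m − x̄)² = Σfm² − (Σfm)²/n = 452000 − 8270²/184 = 80299.4565
Sample variance = 80299.4565 / 183 = 438.7948
Standard deviation = √438.7948 = 20.9474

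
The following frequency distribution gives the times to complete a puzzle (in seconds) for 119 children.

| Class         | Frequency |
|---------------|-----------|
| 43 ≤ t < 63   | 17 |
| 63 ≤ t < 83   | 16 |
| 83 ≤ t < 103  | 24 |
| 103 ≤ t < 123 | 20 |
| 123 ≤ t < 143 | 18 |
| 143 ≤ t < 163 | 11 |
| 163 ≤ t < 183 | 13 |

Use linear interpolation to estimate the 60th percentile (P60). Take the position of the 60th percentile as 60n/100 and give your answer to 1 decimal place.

Cumulative frequencies: 17, 33, 57, 77, 95, 106, 119
n = 119; position = 60n/100 = 71.4.
This falls in the class 103 ≤ t < 123: L = 103, F = 57, f = 20, h = 20.
60th percentile ≈ 103 + ((71.4 − 57) / 20) × 20 = 117.4000

117.4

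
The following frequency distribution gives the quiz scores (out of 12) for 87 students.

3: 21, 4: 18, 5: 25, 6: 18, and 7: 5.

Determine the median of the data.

Cumulative frequencies: 21, 39, 64, 82, 87
n = 87, so the median is the value in position (n+1)/2 = 44.
Position 44 falls at value 5.

5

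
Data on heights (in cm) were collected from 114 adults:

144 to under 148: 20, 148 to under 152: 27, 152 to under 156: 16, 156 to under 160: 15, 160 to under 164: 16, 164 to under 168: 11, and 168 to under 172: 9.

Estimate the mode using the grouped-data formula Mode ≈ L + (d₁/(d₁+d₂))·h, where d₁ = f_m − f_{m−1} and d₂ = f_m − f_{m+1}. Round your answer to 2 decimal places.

Modal class: 148 to under 152 (highest frequency 27).
d₁ = 27 − 20 = 7, d₂ = 27 − 16 = 11
Mode ≈ 148 + (7/(7+11)) × 4 = 148 + 1.5556 = 149.5556

149.56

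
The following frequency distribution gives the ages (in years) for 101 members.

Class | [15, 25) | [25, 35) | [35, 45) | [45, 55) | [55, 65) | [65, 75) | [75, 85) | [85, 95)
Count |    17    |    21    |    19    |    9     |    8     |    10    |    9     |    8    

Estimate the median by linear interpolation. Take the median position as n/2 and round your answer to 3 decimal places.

Cumulative frequencies: 17, 38, 57, 66, 74, 84, 93, 101
n = 101; position = n/2 = 50.5.
This falls in the class [35, 45): L = 35, F = 38, f = 19, h = 10.
Median ≈ 35 + ((50.5 − 38) / 19) × 10 = 41.5789

41.579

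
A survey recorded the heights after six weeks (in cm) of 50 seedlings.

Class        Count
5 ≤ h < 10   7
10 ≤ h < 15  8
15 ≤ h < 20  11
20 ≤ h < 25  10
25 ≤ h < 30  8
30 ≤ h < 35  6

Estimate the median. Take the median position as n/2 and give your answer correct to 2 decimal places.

Cumulative frequencies: 7, 15, 26, 36, 44, 50
n = 50; position = n/2 = 25.
This falls in the class 15 ≤ h < 20: L = 15, F = 15, f = 11, h = 5.
Median ≈ 15 + ((25 − 15) / 11) × 5 = 19.5455

19.55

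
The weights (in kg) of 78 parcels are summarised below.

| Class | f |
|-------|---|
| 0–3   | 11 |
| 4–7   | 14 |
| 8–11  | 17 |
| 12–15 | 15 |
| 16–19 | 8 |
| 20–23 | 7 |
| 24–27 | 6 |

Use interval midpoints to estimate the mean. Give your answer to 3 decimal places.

Midpoints: 1.5, 5.5, 9.5, 13.5, 17.5, 21.5, 25.5
Σfm = 11×1.5 + 14×5.5 + 17×9.5 + 15×13.5 + 8×17.5 + 7×21.5 + 6×25.5 = 901
n = Σf = 78
Mean = 901 / 78 = 11.5513

11.551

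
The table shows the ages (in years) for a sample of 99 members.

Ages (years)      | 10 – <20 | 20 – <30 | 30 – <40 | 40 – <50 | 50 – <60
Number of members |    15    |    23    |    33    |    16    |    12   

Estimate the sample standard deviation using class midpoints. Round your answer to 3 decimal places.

12.176

Midpoints: 15, 25, 35, 45, 55
n = 99, Σfm = 3335, mean = 33.6869
Σfm² = 126875
Σf(m − x̄)² = Σfm² − (Σfm)²/n = 126875 − 3335²/99 = 14529.2929
Sample variance = 14529.2929 / 98 = 148.2581
Standard deviation = √148.2581 = 12.1761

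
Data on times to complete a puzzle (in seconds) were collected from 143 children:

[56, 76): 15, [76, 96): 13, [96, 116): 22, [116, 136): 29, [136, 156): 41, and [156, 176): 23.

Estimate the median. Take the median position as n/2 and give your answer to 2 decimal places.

130.83

Cumulative frequencies: 15, 28, 50, 79, 120, 143
n = 143; position = n/2 = 71.5.
This falls in the class [116, 136): L = 116, F = 50, f = 29, h = 20.
Median ≈ 116 + ((71.5 − 50) / 29) × 20 = 130.8276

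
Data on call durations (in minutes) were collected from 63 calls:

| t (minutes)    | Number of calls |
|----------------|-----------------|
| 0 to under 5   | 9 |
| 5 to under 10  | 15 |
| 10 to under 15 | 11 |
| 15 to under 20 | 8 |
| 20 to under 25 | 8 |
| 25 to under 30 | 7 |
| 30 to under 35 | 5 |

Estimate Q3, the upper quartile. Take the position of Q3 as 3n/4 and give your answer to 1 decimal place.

Cumulative frequencies: 9, 24, 35, 43, 51, 58, 63
n = 63; position = 3n/4 = 47.25.
This falls in the class 20 to under 25: L = 20, F = 43, f = 8, h = 5.
Upper quartile ≈ 20 + ((47.25 − 43) / 8) × 5 = 22.6562

22.7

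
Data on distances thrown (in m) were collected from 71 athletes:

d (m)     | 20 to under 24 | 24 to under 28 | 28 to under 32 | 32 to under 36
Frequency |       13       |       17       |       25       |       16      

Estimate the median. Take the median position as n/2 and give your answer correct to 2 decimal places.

28.88

Cumulative frequencies: 13, 30, 55, 71
n = 71; position = n/2 = 35.5.
This falls in the class 28 to under 32: L = 28, F = 30, f = 25, h = 4.
Median ≈ 28 + ((35.5 − 30) / 25) × 4 = 28.8800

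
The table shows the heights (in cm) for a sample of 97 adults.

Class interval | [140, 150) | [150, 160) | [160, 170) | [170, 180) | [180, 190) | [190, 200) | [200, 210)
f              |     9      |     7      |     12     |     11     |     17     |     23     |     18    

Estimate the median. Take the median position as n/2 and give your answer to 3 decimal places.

Cumulative frequencies: 9, 16, 28, 39, 56, 79, 97
n = 97; position = n/2 = 48.5.
This falls in the class [180, 190): L = 180, F = 39, f = 17, h = 10.
Median ≈ 180 + ((48.5 − 39) / 17) × 10 = 185.5882

185.588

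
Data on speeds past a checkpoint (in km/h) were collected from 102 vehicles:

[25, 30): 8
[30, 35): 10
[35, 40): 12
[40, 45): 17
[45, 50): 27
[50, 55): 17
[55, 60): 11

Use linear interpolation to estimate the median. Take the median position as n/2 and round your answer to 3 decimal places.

45.741

Cumulative frequencies: 8, 18, 30, 47, 74, 91, 102
n = 102; position = n/2 = 51.
This falls in the class [45, 50): L = 45, F = 47, f = 27, h = 5.
Median ≈ 45 + ((51 − 47) / 27) × 5 = 45.7407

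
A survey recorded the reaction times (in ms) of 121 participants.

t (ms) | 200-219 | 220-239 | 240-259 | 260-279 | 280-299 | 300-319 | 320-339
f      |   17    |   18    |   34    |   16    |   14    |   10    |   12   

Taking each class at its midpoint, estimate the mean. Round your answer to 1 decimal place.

Midpoints: 209.5, 229.5, 249.5, 269.5, 289.5, 309.5, 329.5
Σfm = 17×209.5 + 18×229.5 + 34×249.5 + 16×269.5 + 14×289.5 + 10×309.5 + 12×329.5 = 31589.5
n = Σf = 121
Mean = 31589.5 / 121 = 261.0702

261.1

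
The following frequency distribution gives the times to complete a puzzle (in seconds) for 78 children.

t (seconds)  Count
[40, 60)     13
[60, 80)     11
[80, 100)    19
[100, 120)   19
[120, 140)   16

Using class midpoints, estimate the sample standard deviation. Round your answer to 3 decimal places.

Midpoints: 50, 70, 90, 110, 130
n = 78, Σfm = 7300, mean = 93.5897
Σfm² = 740600
Σf(m − x̄)² = Σfm² − (Σfm)²/n = 740600 − 7300²/78 = 57394.8718
Sample variance = 57394.8718 / 77 = 745.3879
Standard deviation = √745.3879 = 27.3018

27.302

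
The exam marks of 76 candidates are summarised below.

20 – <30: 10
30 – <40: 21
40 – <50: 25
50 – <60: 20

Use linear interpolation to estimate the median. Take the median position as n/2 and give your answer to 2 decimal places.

42.80

Cumulative frequencies: 10, 31, 56, 76
n = 76; position = n/2 = 38.
This falls in the class 40 – <50: L = 40, F = 31, f = 25, h = 10.
Median ≈ 40 + ((38 − 31) / 25) × 10 = 42.8000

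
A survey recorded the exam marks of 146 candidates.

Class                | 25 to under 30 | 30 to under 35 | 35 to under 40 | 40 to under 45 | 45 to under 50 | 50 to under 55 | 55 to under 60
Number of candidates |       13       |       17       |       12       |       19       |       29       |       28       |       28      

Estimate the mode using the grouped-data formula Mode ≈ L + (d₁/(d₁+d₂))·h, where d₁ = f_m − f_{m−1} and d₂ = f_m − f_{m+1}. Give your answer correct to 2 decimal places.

49.55

Modal class: 45 to under 50 (highest frequency 29).
d₁ = 29 − 19 = 10, d₂ = 29 − 28 = 1
Mode ≈ 45 + (10/(10+1)) × 5 = 45 + 4.5455 = 49.5455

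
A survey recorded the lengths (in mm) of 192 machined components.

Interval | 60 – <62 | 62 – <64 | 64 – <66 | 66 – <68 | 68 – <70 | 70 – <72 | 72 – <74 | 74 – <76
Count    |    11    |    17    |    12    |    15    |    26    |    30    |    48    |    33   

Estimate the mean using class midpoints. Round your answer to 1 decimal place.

Midpoints: 61, 63, 65, 67, 69, 71, 73, 75
Σfm = 11×61 + 17×63 + 12×65 + 15×67 + 26×69 + 30×71 + 48×73 + 33×75 = 13430
n = Σf = 192
Mean = 13430 / 192 = 69.9479

69.9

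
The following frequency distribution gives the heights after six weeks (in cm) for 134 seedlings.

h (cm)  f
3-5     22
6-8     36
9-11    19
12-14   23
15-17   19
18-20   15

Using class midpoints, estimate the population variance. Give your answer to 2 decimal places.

23.71

Midpoints: 4, 7, 10, 13, 16, 19
n = 134, Σfm = 1418, mean = 10.5821
Σfm² = 18182
Σf(m − x̄)² = Σfm² − (Σfm)²/n = 18182 − 1418²/134 = 3176.5970
Population variance = 3176.5970 / 134 = 23.7059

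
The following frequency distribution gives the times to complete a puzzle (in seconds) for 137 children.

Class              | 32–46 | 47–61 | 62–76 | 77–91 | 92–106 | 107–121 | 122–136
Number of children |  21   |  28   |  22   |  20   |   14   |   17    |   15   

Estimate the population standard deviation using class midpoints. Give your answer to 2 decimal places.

Midpoints: 39, 54, 69, 84, 99, 114, 129
n = 137, Σfm = 10788, mean = 78.7445
Σfm² = 967212
Σf(m − x̄)² = Σfm² − (Σfm)²/n = 967212 − 10788²/137 = 117716.0584
Population variance = 117716.0584 / 137 = 859.2413
Standard deviation = √859.2413 = 29.3128

29.31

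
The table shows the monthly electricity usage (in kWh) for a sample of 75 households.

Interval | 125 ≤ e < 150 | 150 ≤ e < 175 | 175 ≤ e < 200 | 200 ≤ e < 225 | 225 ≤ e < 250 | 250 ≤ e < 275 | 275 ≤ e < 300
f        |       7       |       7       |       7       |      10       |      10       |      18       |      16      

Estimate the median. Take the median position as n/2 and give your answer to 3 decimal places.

241.250

Cumulative frequencies: 7, 14, 21, 31, 41, 59, 75
n = 75; position = n/2 = 37.5.
This falls in the class 225 ≤ e < 250: L = 225, F = 31, f = 10, h = 25.
Median ≈ 225 + ((37.5 − 31) / 10) × 25 = 241.2500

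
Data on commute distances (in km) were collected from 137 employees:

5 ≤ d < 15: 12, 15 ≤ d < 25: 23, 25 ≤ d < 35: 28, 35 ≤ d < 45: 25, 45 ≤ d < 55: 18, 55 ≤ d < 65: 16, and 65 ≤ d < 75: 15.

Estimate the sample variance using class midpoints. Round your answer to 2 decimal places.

326.00

Midpoints: 10, 20, 30, 40, 50, 60, 70
n = 137, Σfm = 5330, mean = 38.9051
Σfm² = 251700
Σf(m − x̄)² = Σfm² − (Σfm)²/n = 251700 − 5330²/137 = 44335.7664
Sample variance = 44335.7664 / 136 = 325.9983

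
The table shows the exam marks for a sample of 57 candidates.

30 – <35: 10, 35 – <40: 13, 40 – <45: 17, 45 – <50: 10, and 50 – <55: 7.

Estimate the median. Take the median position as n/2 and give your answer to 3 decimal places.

41.618

Cumulative frequencies: 10, 23, 40, 50, 57
n = 57; position = n/2 = 28.5.
This falls in the class 40 – <45: L = 40, F = 23, f = 17, h = 5.
Median ≈ 40 + ((28.5 − 23) / 17) × 5 = 41.6176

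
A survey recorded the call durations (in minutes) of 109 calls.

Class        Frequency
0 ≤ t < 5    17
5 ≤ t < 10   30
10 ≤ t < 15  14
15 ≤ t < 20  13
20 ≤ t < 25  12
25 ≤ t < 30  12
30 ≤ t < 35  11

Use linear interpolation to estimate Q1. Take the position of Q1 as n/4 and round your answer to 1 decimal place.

6.7

Cumulative frequencies: 17, 47, 61, 74, 86, 98, 109
n = 109; position = n/4 = 27.25.
This falls in the class 5 ≤ t < 10: L = 5, F = 17, f = 30, h = 5.
Lower quartile ≈ 5 + ((27.25 − 17) / 30) × 5 = 6.7083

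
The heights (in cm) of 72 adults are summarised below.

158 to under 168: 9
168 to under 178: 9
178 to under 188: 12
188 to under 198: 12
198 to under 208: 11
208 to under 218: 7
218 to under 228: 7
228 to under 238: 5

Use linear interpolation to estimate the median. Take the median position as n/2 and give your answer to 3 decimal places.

Cumulative frequencies: 9, 18, 30, 42, 53, 60, 67, 72
n = 72; position = n/2 = 36.
This falls in the class 188 to under 198: L = 188, F = 30, f = 12, h = 10.
Median ≈ 188 + ((36 − 30) / 12) × 10 = 193.0000

193.000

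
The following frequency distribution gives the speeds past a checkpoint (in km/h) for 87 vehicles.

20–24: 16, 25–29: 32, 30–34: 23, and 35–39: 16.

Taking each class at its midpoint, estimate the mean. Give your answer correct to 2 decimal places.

Midpoints: 22, 27, 32, 37
Σfm = 16×22 + 32×27 + 23×32 + 16×37 = 2544
n = Σf = 87
Mean = 2544 / 87 = 29.2414

29.24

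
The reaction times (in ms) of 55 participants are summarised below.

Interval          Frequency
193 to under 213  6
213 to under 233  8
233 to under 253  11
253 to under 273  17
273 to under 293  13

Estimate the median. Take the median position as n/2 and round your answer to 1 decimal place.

255.9

Cumulative frequencies: 6, 14, 25, 42, 55
n = 55; position = n/2 = 27.5.
This falls in the class 253 to under 273: L = 253, F = 25, f = 17, h = 20.
Median ≈ 253 + ((27.5 − 25) / 17) × 20 = 255.9412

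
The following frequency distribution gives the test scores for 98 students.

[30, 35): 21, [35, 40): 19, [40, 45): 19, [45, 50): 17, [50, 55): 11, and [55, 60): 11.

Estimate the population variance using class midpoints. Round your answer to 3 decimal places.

66.777

Midpoints: 32.5, 37.5, 42.5, 47.5, 52.5, 57.5
n = 98, Σfm = 4220, mean = 43.0612
Σfm² = 188262.5
Σf(m − x̄)² = Σfm² − (Σfm)²/n = 188262.5 − 4220²/98 = 6544.1327
Population variance = 6544.1327 / 98 = 66.7769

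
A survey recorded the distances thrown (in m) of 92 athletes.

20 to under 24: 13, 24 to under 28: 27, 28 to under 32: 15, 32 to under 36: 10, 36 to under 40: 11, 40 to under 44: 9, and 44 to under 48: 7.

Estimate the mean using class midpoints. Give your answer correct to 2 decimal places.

31.48

Midpoints: 22, 26, 30, 34, 38, 42, 46
Σfm = 13×22 + 27×26 + 15×30 + 10×34 + 11×38 + 9×42 + 7×46 = 2896
n = Σf = 92
Mean = 2896 / 92 = 31.4783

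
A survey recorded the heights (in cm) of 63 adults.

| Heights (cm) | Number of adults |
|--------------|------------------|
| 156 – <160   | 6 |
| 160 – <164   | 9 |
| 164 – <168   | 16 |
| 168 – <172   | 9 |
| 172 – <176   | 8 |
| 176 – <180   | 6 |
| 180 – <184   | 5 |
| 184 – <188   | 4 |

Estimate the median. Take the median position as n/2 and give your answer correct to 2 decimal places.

168.22

Cumulative frequencies: 6, 15, 31, 40, 48, 54, 59, 63
n = 63; position = n/2 = 31.5.
This falls in the class 168 – <172: L = 168, F = 31, f = 9, h = 4.
Median ≈ 168 + ((31.5 − 31) / 9) × 4 = 168.2222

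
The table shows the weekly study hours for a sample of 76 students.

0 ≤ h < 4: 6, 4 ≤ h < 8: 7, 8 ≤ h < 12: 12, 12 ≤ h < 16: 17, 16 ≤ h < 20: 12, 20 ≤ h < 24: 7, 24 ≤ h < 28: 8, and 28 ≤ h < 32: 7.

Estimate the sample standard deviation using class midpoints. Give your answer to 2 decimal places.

Midpoints: 2, 6, 10, 14, 18, 22, 26, 30
n = 76, Σfm = 1200, mean = 15.7895
Σfm² = 23792
Σf(m − x̄)² = Σfm² − (Σfm)²/n = 23792 − 1200²/76 = 4844.6316
Sample variance = 4844.6316 / 75 = 64.5951
Standard deviation = √64.5951 = 8.0371

8.04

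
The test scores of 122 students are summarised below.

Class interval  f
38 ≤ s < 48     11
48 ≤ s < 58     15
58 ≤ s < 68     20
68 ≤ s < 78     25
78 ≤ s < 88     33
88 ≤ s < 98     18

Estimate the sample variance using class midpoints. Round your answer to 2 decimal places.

233.38

Midpoints: 43, 53, 63, 73, 83, 93
n = 122, Σfm = 8766, mean = 71.8525
Σfm² = 658098
Σf(m − x̄)² = Σfm² − (Σfm)²/n = 658098 − 8766²/122 = 28239.3443
Sample variance = 28239.3443 / 121 = 233.3830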